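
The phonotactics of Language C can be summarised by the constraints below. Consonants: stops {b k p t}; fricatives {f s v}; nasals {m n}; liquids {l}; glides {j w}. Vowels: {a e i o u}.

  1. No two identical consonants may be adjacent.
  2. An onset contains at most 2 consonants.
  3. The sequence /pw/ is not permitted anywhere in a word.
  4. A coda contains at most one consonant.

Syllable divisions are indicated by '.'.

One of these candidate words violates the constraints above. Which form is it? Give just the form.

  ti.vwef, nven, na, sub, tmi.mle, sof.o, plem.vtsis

plem.vtsis

ti.vwef — σ1 onset /t/, coda /∅/ ok; σ2 onset /vw/ (2C), coda /f/ ok → licit
nven — σ1 onset /nv/ (2C), coda /n/ ok → licit
na — σ1 onset /n/, coda /∅/ ok → licit
sub — σ1 onset /s/, coda /b/ ok → licit
tmi.mle — σ1 onset /tm/ (2C), coda /∅/ ok; σ2 onset /ml/ (2C), coda /∅/ ok → licit
sof.o — σ1 onset /s/, coda /f/ ok; σ2 onset /∅/, coda /∅/ ok → licit
plem.vtsis — violates constraint 2: syllable 2 onset /vts/ has 3 consonants (> 2) → illicit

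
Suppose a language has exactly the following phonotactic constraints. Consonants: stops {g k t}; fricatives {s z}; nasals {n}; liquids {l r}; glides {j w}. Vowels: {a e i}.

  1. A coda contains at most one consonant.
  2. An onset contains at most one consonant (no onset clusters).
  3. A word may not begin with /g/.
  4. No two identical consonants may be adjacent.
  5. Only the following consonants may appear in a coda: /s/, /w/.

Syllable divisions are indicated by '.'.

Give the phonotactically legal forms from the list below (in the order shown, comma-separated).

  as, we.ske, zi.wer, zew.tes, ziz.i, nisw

as — σ1 onset /∅/, coda /s/ ok → phonotactically legal
we.ske — violates constraint 2: syllable 2 onset /sk/ has 2 consonants (> 1) → phonotactically illegal
zi.wer — violates constraint 5: syllable 2 coda contains /r/, which is not a licensed coda consonant → phonotactically illegal
zew.tes — σ1 onset /z/, coda /w/ ok; σ2 onset /t/, coda /s/ ok → phonotactically legal
ziz.i — violates constraint 5: syllable 1 coda contains /z/, which is not a licensed coda consonant → phonotactically illegal
nisw — violates constraint 1: syllable 1 coda /sw/ has 2 consonants (> 1) → phonotactically illegal

as, zew.tes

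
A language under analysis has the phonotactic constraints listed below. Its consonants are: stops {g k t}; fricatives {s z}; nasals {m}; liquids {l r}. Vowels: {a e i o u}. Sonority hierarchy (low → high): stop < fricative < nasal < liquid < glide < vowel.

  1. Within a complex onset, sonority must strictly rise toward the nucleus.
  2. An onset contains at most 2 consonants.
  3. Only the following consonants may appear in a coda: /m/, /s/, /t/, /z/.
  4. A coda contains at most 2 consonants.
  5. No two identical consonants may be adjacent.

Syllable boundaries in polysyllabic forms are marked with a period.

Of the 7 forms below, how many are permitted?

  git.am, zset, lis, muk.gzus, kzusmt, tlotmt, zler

git.am — σ1 onset /g/, coda /t/ ok; σ2 onset /∅/, coda /m/ ok → permitted
zset — violates constraint 1: syllable 1 onset /zs/: /z/ (fricative, 2) → /s/ (fricative, 2) does not rise → not permitted
lis — σ1 onset /l/, coda /s/ ok → permitted
muk.gzus — violates constraint 3: syllable 1 coda contains /k/, which is not a licensed coda consonant → not permitted
kzusmt — violates constraint 4: syllable 1 coda /smt/ has 3 consonants (> 2) → not permitted
tlotmt — violates constraint 4: syllable 1 coda /tmt/ has 3 consonants (> 2) → not permitted
zler — violates constraint 3: syllable 1 coda contains /r/, which is not a licensed coda consonant → not permitted
Permitted: git.am, lis → 2.

2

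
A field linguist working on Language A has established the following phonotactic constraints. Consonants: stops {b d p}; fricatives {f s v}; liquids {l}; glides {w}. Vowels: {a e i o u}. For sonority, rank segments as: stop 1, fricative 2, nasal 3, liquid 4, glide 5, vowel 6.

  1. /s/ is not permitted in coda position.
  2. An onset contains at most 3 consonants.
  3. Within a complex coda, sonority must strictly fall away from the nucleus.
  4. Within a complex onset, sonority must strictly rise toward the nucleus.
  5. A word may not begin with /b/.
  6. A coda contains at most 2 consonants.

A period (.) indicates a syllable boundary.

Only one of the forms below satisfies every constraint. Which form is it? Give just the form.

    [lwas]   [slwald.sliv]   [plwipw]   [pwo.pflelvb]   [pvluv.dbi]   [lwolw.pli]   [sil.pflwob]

[lwas] — violates constraint 1: syllable 1 coda contains /s/ → illicit
[slwald.sliv] — σ1 onset /slw/ (2→4→5 rises), coda /ld/ (4→1 falls) ok; σ2 onset /sl/ (2→4 rises), coda /v/ ok → licit
[plwipw] — violates constraint 3: syllable 1 coda /pw/: /p/ (stop, 1) → /w/ (glide, 5) does not fall → illicit
[pwo.pflelvb] — violates constraint 6: syllable 2 coda /lvb/ has 3 consonants (> 2) → illicit
[pvluv.dbi] — violates constraint 4: syllable 2 onset /db/: /d/ (stop, 1) → /b/ (stop, 1) does not rise → illicit
[lwolw.pli] — violates constraint 3: syllable 1 coda /lw/: /l/ (liquid, 4) → /w/ (glide, 5) does not fall → illicit
[sil.pflwob] — violates constraint 2: syllable 2 onset /pflw/ has 4 consonants (> 3) → illicit

[slwald.sliv]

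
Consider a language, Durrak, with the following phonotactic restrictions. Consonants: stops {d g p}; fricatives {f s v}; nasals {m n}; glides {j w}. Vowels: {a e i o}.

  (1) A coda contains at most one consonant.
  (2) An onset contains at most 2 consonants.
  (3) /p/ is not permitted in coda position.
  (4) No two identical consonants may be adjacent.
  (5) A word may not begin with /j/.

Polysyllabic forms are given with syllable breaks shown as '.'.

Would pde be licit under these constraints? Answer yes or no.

yes

pde — σ1 onset /pd/ (2C), coda /∅/ ok → licit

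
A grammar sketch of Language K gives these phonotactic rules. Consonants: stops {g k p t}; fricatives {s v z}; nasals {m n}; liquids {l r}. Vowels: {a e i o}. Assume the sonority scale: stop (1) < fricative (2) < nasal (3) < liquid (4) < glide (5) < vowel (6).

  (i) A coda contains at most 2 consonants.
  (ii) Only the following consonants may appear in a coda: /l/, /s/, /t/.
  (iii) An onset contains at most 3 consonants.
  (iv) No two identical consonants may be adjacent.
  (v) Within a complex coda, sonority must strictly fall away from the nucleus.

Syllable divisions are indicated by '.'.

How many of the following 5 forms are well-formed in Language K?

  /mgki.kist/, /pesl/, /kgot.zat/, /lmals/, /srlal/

/mgki.kist/ — σ1 onset /mgk/ (3C), coda /∅/ ok; σ2 onset /k/, coda /st/ (2→1 falls) ok → well-formed
/pesl/ — violates constraint (v): syllable 1 coda /sl/: /s/ (fricative, 2) → /l/ (liquid, 4) does not fall → ill-formed
/kgot.zat/ — σ1 onset /kg/ (2C), coda /t/ ok; σ2 onset /z/, coda /t/ ok → well-formed
/lmals/ — σ1 onset /lm/ (2C), coda /ls/ (4→2 falls) ok → well-formed
/srlal/ — σ1 onset /srl/ (3C), coda /l/ ok → well-formed
Well-formed: /mgki.kist/, /kgot.zat/, /lmals/, /srlal/ → 4.

4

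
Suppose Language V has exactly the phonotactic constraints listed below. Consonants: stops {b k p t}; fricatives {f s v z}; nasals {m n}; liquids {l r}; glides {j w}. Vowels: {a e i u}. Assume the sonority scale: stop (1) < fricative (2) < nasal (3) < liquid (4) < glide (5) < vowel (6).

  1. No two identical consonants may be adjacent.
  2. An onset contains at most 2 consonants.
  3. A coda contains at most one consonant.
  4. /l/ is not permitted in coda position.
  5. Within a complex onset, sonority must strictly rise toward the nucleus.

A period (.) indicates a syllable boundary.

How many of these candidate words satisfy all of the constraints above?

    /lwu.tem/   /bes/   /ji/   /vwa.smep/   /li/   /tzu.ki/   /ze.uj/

7

/lwu.tem/ — σ1 onset /lw/ (4→5 rises), coda /∅/ ok; σ2 onset /t/, coda /m/ ok → permitted
/bes/ — σ1 onset /b/, coda /s/ ok → permitted
/ji/ — σ1 onset /j/, coda /∅/ ok → permitted
/vwa.smep/ — σ1 onset /vw/ (2→5 rises), coda /∅/ ok; σ2 onset /sm/ (2→3 rises), coda /p/ ok → permitted
/li/ — σ1 onset /l/, coda /∅/ ok → permitted
/tzu.ki/ — σ1 onset /tz/ (1→2 rises), coda /∅/ ok; σ2 onset /k/, coda /∅/ ok → permitted
/ze.uj/ — σ1 onset /z/, coda /∅/ ok; σ2 onset /∅/, coda /j/ ok → permitted
Permitted: /lwu.tem/, /bes/, /ji/, /vwa.smep/, /li/, /tzu.ki/, /ze.uj/ → 7.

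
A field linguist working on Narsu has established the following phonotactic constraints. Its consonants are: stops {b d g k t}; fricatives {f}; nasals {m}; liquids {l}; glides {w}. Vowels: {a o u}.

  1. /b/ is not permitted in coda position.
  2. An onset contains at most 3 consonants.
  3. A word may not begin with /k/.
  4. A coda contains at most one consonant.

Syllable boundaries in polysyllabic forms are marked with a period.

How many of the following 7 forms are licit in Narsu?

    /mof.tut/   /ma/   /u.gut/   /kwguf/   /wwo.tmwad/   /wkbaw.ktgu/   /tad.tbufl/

/mof.tut/ — σ1 onset /m/, coda /f/ ok; σ2 onset /t/, coda /t/ ok → licit
/ma/ — σ1 onset /m/, coda /∅/ ok → licit
/u.gut/ — σ1 onset /∅/, coda /∅/ ok; σ2 onset /g/, coda /t/ ok → licit
/kwguf/ — violates constraint 3: word begins with /k/ → illicit
/wwo.tmwad/ — σ1 onset /ww/ (2C), coda /∅/ ok; σ2 onset /tmw/ (3C), coda /d/ ok → licit
/wkbaw.ktgu/ — σ1 onset /wkb/ (3C), coda /w/ ok; σ2 onset /ktg/ (3C), coda /∅/ ok → licit
/tad.tbufl/ — violates constraint 4: syllable 2 coda /fl/ has 2 consonants (> 1) → illicit
Licit: /mof.tut/, /ma/, /u.gut/, /wwo.tmwad/, /wkbaw.ktgu/ → 5.

5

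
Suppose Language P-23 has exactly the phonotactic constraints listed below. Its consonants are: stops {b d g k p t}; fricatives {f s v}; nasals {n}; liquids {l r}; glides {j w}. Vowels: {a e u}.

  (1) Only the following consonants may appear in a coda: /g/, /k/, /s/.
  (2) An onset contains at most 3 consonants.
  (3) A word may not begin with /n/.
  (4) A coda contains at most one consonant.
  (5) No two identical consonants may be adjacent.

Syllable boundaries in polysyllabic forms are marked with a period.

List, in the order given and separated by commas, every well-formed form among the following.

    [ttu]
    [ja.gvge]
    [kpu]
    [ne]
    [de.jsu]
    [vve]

[ttu] — violates constraint 5: adjacent identical consonants /tt/ → ill-formed
[ja.gvge] — σ1 onset /j/, coda /∅/ ok; σ2 onset /gvg/ (3C), coda /∅/ ok → well-formed
[kpu] — σ1 onset /kp/ (2C), coda /∅/ ok → well-formed
[ne] — violates constraint 3: word begins with /n/ → ill-formed
[de.jsu] — σ1 onset /d/, coda /∅/ ok; σ2 onset /js/ (2C), coda /∅/ ok → well-formed
[vve] — violates constraint 5: adjacent identical consonants /vv/ → ill-formed

[ja.gvge], [kpu], [de.jsu]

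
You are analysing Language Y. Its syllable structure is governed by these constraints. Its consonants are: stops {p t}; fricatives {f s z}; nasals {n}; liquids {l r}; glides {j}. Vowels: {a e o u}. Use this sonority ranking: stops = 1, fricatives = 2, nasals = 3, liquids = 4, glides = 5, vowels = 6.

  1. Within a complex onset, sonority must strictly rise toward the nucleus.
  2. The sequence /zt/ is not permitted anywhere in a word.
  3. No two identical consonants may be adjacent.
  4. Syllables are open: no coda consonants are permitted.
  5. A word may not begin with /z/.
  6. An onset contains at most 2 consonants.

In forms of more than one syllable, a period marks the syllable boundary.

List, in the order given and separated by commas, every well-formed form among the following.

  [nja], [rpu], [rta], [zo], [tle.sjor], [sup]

[nja] — σ1 onset /nj/ (3→5 rises), coda /∅/ ok → well-formed
[rpu] — violates constraint 1: syllable 1 onset /rp/: /r/ (liquid, 4) → /p/ (stop, 1) does not rise → ill-formed
[rta] — violates constraint 1: syllable 1 onset /rt/: /r/ (liquid, 4) → /t/ (stop, 1) does not rise → ill-formed
[zo] — violates constraint 5: word begins with /z/ → ill-formed
[tle.sjor] — violates constraint 4: syllable 2 coda /r/ has 1 consonant (> 0) → ill-formed
[sup] — violates constraint 4: syllable 1 coda /p/ has 1 consonant (> 0) → ill-formed

[nja]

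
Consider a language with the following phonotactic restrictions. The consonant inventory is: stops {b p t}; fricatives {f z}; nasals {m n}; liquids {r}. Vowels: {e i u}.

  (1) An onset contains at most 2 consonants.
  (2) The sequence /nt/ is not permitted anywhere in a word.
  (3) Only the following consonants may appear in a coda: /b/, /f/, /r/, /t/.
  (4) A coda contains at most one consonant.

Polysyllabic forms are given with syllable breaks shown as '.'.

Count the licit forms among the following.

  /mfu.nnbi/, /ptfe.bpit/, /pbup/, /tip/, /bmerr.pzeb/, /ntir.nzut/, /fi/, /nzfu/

1

/mfu.nnbi/ — violates constraint 1: syllable 2 onset /nnb/ has 3 consonants (> 2) → illicit
/ptfe.bpit/ — violates constraint 1: syllable 1 onset /ptf/ has 3 consonants (> 2) → illicit
/pbup/ — violates constraint 3: syllable 1 coda contains /p/, which is not a licensed coda consonant → illicit
/tip/ — violates constraint 3: syllable 1 coda contains /p/, which is not a licensed coda consonant → illicit
/bmerr.pzeb/ — violates constraint 4: syllable 1 coda /rr/ has 2 consonants (> 1) → illicit
/ntir.nzut/ — violates constraint 2: contains banned sequence /nt/ → illicit
/fi/ — σ1 onset /f/, coda /∅/ ok → licit
/nzfu/ — violates constraint 1: syllable 1 onset /nzf/ has 3 consonants (> 2) → illicit
Licit: /fi/ → 1.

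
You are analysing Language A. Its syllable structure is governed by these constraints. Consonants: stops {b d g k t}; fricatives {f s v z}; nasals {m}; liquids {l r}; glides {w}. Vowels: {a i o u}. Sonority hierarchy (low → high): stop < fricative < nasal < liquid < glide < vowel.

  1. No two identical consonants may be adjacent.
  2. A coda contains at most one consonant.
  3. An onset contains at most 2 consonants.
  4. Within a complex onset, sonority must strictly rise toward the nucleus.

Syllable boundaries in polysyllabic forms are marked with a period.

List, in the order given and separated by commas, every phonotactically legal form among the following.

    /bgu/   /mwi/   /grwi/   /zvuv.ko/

/bgu/ — violates constraint 4: syllable 1 onset /bg/: /b/ (stop, 1) → /g/ (stop, 1) does not rise → phonotactically illegal
/mwi/ — σ1 onset /mw/ (3→5 rises), coda /∅/ ok → phonotactically legal
/grwi/ — violates constraint 3: syllable 1 onset /grw/ has 3 consonants (> 2) → phonotactically illegal
/zvuv.ko/ — violates constraint 4: syllable 1 onset /zv/: /z/ (fricative, 2) → /v/ (fricative, 2) does not rise → phonotactically illegal

/mwi/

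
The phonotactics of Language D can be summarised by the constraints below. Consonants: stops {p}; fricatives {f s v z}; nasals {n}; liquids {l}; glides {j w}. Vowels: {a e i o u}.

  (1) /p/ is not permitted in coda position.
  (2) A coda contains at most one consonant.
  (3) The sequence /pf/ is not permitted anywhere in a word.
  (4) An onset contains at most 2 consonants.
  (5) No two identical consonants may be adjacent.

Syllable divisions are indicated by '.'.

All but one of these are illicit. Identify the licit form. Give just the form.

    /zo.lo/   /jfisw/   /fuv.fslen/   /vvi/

/zo.lo/

/zo.lo/ — σ1 onset /z/, coda /∅/ ok; σ2 onset /l/, coda /∅/ ok → licit
/jfisw/ — violates constraint 2: syllable 1 coda /sw/ has 2 consonants (> 1) → illicit
/fuv.fslen/ — violates constraint 4: syllable 2 onset /fsl/ has 3 consonants (> 2) → illicit
/vvi/ — violates constraint 5: adjacent identical consonants /vv/ → illicit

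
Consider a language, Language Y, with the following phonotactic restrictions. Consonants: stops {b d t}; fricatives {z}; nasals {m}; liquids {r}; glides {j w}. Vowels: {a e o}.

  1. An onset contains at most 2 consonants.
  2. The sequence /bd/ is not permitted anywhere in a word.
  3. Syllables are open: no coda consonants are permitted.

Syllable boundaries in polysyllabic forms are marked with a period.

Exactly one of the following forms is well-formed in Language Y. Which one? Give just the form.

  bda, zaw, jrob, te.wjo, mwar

te.wjo

bda — violates constraint 2: contains banned sequence /bd/ → ill-formed
zaw — violates constraint 3: syllable 1 coda /w/ has 1 consonant (> 0) → ill-formed
jrob — violates constraint 3: syllable 1 coda /b/ has 1 consonant (> 0) → ill-formed
te.wjo — σ1 onset /t/, coda /∅/ ok; σ2 onset /wj/ (2C), coda /∅/ ok → well-formed
mwar — violates constraint 3: syllable 1 coda /r/ has 1 consonant (> 0) → ill-formed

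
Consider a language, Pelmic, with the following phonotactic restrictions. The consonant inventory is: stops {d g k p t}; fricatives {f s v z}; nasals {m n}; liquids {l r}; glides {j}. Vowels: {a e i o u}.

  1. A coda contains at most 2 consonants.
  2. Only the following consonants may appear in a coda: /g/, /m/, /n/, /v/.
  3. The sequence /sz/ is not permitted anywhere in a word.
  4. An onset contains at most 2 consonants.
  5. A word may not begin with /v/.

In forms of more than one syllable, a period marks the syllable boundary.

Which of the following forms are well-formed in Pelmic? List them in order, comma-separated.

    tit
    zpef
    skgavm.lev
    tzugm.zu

tzugm.zu

tit — violates constraint 2: syllable 1 coda contains /t/, which is not a licensed coda consonant → ill-formed
zpef — violates constraint 2: syllable 1 coda contains /f/, which is not a licensed coda consonant → ill-formed
skgavm.lev — violates constraint 4: syllable 1 onset /skg/ has 3 consonants (> 2) → ill-formed
tzugm.zu — σ1 onset /tz/ (2C), coda /gm/ (2C) ok; σ2 onset /z/, coda /∅/ ok → well-formed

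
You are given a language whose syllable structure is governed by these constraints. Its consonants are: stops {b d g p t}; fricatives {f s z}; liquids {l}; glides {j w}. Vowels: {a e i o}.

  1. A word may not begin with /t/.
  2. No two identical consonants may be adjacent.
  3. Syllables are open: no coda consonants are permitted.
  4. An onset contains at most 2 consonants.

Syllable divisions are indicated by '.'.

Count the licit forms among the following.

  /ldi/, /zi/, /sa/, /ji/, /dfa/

5

/ldi/ — σ1 onset /ld/ (2C), coda /∅/ ok → licit
/zi/ — σ1 onset /z/, coda /∅/ ok → licit
/sa/ — σ1 onset /s/, coda /∅/ ok → licit
/ji/ — σ1 onset /j/, coda /∅/ ok → licit
/dfa/ — σ1 onset /df/ (2C), coda /∅/ ok → licit
Licit: /ldi/, /zi/, /sa/, /ji/, /dfa/ → 5.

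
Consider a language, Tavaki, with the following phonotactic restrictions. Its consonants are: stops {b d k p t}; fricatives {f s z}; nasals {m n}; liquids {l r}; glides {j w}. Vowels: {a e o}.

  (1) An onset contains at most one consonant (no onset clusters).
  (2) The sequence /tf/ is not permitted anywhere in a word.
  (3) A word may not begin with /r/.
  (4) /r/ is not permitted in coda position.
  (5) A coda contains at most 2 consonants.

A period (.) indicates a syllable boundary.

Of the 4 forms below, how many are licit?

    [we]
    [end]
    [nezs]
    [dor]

3

[we] — σ1 onset /w/, coda /∅/ ok → licit
[end] — σ1 onset /∅/, coda /nd/ (2C) ok → licit
[nezs] — σ1 onset /n/, coda /zs/ (2C) ok → licit
[dor] — violates constraint 4: syllable 1 coda contains /r/ → illicit
Licit: [we], [end], [nezs] → 3.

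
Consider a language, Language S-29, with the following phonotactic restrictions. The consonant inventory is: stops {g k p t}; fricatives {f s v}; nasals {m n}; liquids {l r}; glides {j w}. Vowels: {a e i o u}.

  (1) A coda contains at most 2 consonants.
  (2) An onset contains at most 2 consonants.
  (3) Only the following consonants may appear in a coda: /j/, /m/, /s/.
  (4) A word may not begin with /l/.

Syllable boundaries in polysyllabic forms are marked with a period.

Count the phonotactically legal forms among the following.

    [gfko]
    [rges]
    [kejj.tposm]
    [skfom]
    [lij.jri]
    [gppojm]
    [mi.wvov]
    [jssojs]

2

[gfko] — violates constraint 2: syllable 1 onset /gfk/ has 3 consonants (> 2) → phonotactically illegal
[rges] — σ1 onset /rg/ (2C), coda /s/ ok → phonotactically legal
[kejj.tposm] — σ1 onset /k/, coda /jj/ (2C) ok; σ2 onset /tp/ (2C), coda /sm/ (2C) ok → phonotactically legal
[skfom] — violates constraint 2: syllable 1 onset /skf/ has 3 consonants (> 2) → phonotactically illegal
[lij.jri] — violates constraint 4: word begins with /l/ → phonotactically illegal
[gppojm] — violates constraint 2: syllable 1 onset /gpp/ has 3 consonants (> 2) → phonotactically illegal
[mi.wvov] — violates constraint 3: syllable 2 coda contains /v/, which is not a licensed coda consonant → phonotactically illegal
[jssojs] — violates constraint 2: syllable 1 onset /jss/ has 3 consonants (> 2) → phonotactically illegal
Phonotactically legal: [rges], [kejj.tposm] → 2.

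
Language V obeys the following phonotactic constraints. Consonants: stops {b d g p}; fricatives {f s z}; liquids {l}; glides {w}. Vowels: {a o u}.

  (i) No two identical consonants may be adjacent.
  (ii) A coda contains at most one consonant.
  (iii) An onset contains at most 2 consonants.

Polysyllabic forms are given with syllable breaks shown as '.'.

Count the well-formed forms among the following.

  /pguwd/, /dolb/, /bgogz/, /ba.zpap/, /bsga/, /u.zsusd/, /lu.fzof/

/pguwd/ — violates constraint (ii): syllable 1 coda /wd/ has 2 consonants (> 1) → ill-formed
/dolb/ — violates constraint (ii): syllable 1 coda /lb/ has 2 consonants (> 1) → ill-formed
/bgogz/ — violates constraint (ii): syllable 1 coda /gz/ has 2 consonants (> 1) → ill-formed
/ba.zpap/ — σ1 onset /b/, coda /∅/ ok; σ2 onset /zp/ (2C), coda /p/ ok → well-formed
/bsga/ — violates constraint (iii): syllable 1 onset /bsg/ has 3 consonants (> 2) → ill-formed
/u.zsusd/ — violates constraint (ii): syllable 2 coda /sd/ has 2 consonants (> 1) → ill-formed
/lu.fzof/ — σ1 onset /l/, coda /∅/ ok; σ2 onset /fz/ (2C), coda /f/ ok → well-formed
Well-formed: /ba.zpap/, /lu.fzof/ → 2.

2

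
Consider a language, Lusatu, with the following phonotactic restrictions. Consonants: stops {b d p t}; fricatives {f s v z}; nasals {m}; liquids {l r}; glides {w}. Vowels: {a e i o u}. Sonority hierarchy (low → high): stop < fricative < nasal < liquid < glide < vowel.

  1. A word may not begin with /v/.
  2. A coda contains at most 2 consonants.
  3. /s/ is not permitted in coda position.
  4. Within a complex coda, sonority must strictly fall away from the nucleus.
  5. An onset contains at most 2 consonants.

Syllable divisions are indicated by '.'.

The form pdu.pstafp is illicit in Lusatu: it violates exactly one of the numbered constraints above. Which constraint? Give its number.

pdu.pstafp: syllable 2 onset /pst/ has 3 consonants (> 2).
This is a violation of constraint 5: "An onset contains at most 2 consonants."
The remaining constraints (1, 2, 3, 4) are satisfied.

5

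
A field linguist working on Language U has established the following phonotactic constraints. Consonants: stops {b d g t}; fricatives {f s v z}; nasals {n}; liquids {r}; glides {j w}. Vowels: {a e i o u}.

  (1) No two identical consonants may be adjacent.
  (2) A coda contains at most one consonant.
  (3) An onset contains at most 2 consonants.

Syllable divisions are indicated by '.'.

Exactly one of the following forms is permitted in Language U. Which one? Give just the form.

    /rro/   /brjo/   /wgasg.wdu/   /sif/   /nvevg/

/rro/ — violates constraint 1: adjacent identical consonants /rr/ → not permitted
/brjo/ — violates constraint 3: syllable 1 onset /brj/ has 3 consonants (> 2) → not permitted
/wgasg.wdu/ — violates constraint 2: syllable 1 coda /sg/ has 2 consonants (> 1) → not permitted
/sif/ — σ1 onset /s/, coda /f/ ok → permitted
/nvevg/ — violates constraint 2: syllable 1 coda /vg/ has 2 consonants (> 1) → not permitted

/sif/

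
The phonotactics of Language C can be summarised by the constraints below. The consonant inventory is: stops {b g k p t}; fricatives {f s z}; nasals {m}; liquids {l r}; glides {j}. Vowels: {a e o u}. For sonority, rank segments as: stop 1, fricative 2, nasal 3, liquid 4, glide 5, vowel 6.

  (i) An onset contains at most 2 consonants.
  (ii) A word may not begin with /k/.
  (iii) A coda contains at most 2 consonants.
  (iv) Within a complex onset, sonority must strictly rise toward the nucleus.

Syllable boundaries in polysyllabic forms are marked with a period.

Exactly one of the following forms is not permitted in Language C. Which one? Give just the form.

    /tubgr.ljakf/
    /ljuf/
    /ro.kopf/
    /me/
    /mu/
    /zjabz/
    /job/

/tubgr.ljakf/ — violates constraint (iii): syllable 1 coda /bgr/ has 3 consonants (> 2) → not permitted
/ljuf/ — σ1 onset /lj/ (4→5 rises), coda /f/ ok → permitted
/ro.kopf/ — σ1 onset /r/, coda /∅/ ok; σ2 onset /k/, coda /pf/ (2C) ok → permitted
/me/ — σ1 onset /m/, coda /∅/ ok → permitted
/mu/ — σ1 onset /m/, coda /∅/ ok → permitted
/zjabz/ — σ1 onset /zj/ (2→5 rises), coda /bz/ (2C) ok → permitted
/job/ — σ1 onset /j/, coda /b/ ok → permitted

/tubgr.ljakf/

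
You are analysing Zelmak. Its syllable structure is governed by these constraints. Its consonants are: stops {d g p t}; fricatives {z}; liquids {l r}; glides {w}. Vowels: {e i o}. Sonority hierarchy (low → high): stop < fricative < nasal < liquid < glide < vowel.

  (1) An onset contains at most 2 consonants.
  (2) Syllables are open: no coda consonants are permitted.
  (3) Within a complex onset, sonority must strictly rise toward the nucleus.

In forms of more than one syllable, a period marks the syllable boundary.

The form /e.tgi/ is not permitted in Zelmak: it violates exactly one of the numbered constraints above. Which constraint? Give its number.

/e.tgi/: syllable 2 onset /tg/: /t/ (stop, 1) → /g/ (stop, 1) does not rise.
This is a violation of constraint 3: "Within a complex onset, sonority must strictly rise toward the nucleus."
The remaining constraints (1, 2) are satisfied.

3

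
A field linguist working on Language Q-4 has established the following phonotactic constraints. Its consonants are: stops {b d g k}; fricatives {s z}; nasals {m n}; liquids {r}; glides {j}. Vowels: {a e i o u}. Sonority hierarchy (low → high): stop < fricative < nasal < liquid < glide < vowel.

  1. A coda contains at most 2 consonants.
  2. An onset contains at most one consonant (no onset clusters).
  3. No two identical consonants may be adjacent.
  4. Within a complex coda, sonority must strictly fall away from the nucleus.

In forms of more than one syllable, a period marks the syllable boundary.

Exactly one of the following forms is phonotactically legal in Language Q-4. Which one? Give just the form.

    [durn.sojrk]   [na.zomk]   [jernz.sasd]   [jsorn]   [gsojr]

[na.zomk]

[durn.sojrk] — violates constraint 1: syllable 2 coda /jrk/ has 3 consonants (> 2) → phonotactically illegal
[na.zomk] — σ1 onset /n/, coda /∅/ ok; σ2 onset /z/, coda /mk/ (3→1 falls) ok → phonotactically legal
[jernz.sasd] — violates constraint 1: syllable 1 coda /rnz/ has 3 consonants (> 2) → phonotactically illegal
[jsorn] — violates constraint 2: syllable 1 onset /js/ has 2 consonants (> 1) → phonotactically illegal
[gsojr] — violates constraint 2: syllable 1 onset /gs/ has 2 consonants (> 1) → phonotactically illegal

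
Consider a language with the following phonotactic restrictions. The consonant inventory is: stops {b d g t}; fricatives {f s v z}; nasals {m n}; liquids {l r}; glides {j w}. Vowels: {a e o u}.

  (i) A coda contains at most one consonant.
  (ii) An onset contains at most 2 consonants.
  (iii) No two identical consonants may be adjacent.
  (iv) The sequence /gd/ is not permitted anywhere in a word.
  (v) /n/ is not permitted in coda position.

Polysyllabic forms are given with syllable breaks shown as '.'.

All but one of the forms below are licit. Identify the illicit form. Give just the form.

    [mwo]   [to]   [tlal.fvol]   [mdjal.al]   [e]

[mwo] — σ1 onset /mw/ (2C), coda /∅/ ok → licit
[to] — σ1 onset /t/, coda /∅/ ok → licit
[tlal.fvol] — σ1 onset /tl/ (2C), coda /l/ ok; σ2 onset /fv/ (2C), coda /l/ ok → licit
[mdjal.al] — violates constraint (ii): syllable 1 onset /mdj/ has 3 consonants (> 2) → illicit
[e] — σ1 onset /∅/, coda /∅/ ok → licit

[mdjal.al]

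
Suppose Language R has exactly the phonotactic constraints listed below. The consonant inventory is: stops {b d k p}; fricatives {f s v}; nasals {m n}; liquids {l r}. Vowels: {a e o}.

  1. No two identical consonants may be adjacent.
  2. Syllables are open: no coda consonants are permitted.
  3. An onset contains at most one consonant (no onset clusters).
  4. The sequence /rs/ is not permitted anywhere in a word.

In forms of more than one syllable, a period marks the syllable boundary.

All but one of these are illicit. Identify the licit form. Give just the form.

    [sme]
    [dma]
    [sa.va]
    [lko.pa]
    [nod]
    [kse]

[sme] — violates constraint 3: syllable 1 onset /sm/ has 2 consonants (> 1) → illicit
[dma] — violates constraint 3: syllable 1 onset /dm/ has 2 consonants (> 1) → illicit
[sa.va] — σ1 onset /s/, coda /∅/ ok; σ2 onset /v/, coda /∅/ ok → licit
[lko.pa] — violates constraint 3: syllable 1 onset /lk/ has 2 consonants (> 1) → illicit
[nod] — violates constraint 2: syllable 1 coda /d/ has 1 consonant (> 0) → illicit
[kse] — violates constraint 3: syllable 1 onset /ks/ has 2 consonants (> 1) → illicit

[sa.va]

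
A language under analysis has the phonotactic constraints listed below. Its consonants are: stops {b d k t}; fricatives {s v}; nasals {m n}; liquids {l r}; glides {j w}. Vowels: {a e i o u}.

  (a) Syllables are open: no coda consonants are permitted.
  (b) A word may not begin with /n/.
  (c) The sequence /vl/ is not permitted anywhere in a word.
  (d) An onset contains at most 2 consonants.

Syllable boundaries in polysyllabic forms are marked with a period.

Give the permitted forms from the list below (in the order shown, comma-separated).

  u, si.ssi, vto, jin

u — σ1 onset /∅/, coda /∅/ ok → permitted
si.ssi — σ1 onset /s/, coda /∅/ ok; σ2 onset /ss/ (2C), coda /∅/ ok → permitted
vto — σ1 onset /vt/ (2C), coda /∅/ ok → permitted
jin — violates constraint (a): syllable 1 coda /n/ has 1 consonant (> 0) → not permitted

u, si.ssi, vto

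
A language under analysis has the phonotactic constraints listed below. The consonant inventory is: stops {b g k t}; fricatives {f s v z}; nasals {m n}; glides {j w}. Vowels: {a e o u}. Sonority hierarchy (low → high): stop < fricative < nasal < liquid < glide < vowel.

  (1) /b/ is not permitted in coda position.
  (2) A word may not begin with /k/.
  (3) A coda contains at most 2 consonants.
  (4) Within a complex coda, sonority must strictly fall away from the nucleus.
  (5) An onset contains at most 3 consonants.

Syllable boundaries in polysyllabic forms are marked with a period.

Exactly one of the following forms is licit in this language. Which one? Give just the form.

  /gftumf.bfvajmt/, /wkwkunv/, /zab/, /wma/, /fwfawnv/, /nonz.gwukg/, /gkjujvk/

/wma/

/gftumf.bfvajmt/ — violates constraint 3: syllable 2 coda /jmt/ has 3 consonants (> 2) → illicit
/wkwkunv/ — violates constraint 5: syllable 1 onset /wkwk/ has 4 consonants (> 3) → illicit
/zab/ — violates constraint 1: syllable 1 coda contains /b/ → illicit
/wma/ — σ1 onset /wm/ (2C), coda /∅/ ok → licit
/fwfawnv/ — violates constraint 3: syllable 1 coda /wnv/ has 3 consonants (> 2) → illicit
/nonz.gwukg/ — violates constraint 4: syllable 2 coda /kg/: /k/ (stop, 1) → /g/ (stop, 1) does not fall → illicit
/gkjujvk/ — violates constraint 3: syllable 1 coda /jvk/ has 3 consonants (> 2) → illicit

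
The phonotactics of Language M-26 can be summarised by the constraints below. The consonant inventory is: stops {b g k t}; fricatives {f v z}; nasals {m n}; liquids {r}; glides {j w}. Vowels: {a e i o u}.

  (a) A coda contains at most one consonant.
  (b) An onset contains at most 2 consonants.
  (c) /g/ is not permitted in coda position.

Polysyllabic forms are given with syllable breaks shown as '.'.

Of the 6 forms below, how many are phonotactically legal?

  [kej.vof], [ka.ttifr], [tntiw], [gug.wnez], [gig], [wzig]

1

[kej.vof] — σ1 onset /k/, coda /j/ ok; σ2 onset /v/, coda /f/ ok → phonotactically legal
[ka.ttifr] — violates constraint (a): syllable 2 coda /fr/ has 2 consonants (> 1) → phonotactically illegal
[tntiw] — violates constraint (b): syllable 1 onset /tnt/ has 3 consonants (> 2) → phonotactically illegal
[gug.wnez] — violates constraint (c): syllable 1 coda contains /g/ → phonotactically illegal
[gig] — violates constraint (c): syllable 1 coda contains /g/ → phonotactically illegal
[wzig] — violates constraint (c): syllable 1 coda contains /g/ → phonotactically illegal
Phonotactically legal: [kej.vof] → 1.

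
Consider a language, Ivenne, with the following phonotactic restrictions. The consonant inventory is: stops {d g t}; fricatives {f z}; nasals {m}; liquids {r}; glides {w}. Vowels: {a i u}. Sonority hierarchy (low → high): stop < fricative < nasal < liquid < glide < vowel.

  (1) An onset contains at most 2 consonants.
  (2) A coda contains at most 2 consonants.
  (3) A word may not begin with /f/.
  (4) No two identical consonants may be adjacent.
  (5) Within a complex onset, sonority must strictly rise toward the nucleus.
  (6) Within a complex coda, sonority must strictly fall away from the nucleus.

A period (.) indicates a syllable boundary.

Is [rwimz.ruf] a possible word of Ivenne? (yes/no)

[rwimz.ruf] — σ1 onset /rw/ (4→5 rises), coda /mz/ (3→2 falls) ok; σ2 onset /r/, coda /f/ ok → permitted

yes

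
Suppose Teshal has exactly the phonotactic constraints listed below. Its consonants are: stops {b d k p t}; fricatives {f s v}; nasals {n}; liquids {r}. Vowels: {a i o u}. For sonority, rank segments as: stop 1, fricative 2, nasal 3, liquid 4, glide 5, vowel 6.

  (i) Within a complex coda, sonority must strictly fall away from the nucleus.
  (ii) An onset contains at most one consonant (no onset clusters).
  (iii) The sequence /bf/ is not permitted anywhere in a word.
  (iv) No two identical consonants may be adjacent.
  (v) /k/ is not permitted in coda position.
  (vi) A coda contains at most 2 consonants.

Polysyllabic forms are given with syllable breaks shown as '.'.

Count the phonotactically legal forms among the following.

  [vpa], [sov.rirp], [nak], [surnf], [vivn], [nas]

2

[vpa] — violates constraint (ii): syllable 1 onset /vp/ has 2 consonants (> 1) → phonotactically illegal
[sov.rirp] — σ1 onset /s/, coda /v/ ok; σ2 onset /r/, coda /rp/ (4→1 falls) ok → phonotactically legal
[nak] — violates constraint (v): syllable 1 coda contains /k/ → phonotactically illegal
[surnf] — violates constraint (vi): syllable 1 coda /rnf/ has 3 consonants (> 2) → phonotactically illegal
[vivn] — violates constraint (i): syllable 1 coda /vn/: /v/ (fricative, 2) → /n/ (nasal, 3) does not fall → phonotactically illegal
[nas] — σ1 onset /n/, coda /s/ ok → phonotactically legal
Phonotactically legal: [sov.rirp], [nas] → 2.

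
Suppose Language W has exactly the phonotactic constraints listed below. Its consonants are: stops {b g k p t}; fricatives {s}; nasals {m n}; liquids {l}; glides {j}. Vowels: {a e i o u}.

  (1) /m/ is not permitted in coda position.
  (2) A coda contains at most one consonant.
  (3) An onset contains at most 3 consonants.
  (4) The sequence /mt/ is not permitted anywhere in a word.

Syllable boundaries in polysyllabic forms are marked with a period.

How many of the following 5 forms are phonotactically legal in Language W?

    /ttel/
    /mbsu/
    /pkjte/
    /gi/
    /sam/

/ttel/ — σ1 onset /tt/ (2C), coda /l/ ok → phonotactically legal
/mbsu/ — σ1 onset /mbs/ (3C), coda /∅/ ok → phonotactically legal
/pkjte/ — violates constraint 3: syllable 1 onset /pkjt/ has 4 consonants (> 3) → phonotactically illegal
/gi/ — σ1 onset /g/, coda /∅/ ok → phonotactically legal
/sam/ — violates constraint 1: syllable 1 coda contains /m/ → phonotactically illegal
Phonotactically legal: /ttel/, /mbsu/, /gi/ → 3.

3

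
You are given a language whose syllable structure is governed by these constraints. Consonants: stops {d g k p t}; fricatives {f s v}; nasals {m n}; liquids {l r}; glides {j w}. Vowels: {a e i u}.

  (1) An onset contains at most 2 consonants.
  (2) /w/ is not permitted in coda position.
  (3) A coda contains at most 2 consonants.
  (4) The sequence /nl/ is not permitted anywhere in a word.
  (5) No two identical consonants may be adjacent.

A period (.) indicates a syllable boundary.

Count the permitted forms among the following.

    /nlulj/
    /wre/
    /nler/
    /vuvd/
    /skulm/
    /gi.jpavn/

4

/nlulj/ — violates constraint 4: contains banned sequence /nl/ → not permitted
/wre/ — σ1 onset /wr/ (2C), coda /∅/ ok → permitted
/nler/ — violates constraint 4: contains banned sequence /nl/ → not permitted
/vuvd/ — σ1 onset /v/, coda /vd/ (2C) ok → permitted
/skulm/ — σ1 onset /sk/ (2C), coda /lm/ (2C) ok → permitted
/gi.jpavn/ — σ1 onset /g/, coda /∅/ ok; σ2 onset /jp/ (2C), coda /vn/ (2C) ok → permitted
Permitted: /wre/, /vuvd/, /skulm/, /gi.jpavn/ → 4.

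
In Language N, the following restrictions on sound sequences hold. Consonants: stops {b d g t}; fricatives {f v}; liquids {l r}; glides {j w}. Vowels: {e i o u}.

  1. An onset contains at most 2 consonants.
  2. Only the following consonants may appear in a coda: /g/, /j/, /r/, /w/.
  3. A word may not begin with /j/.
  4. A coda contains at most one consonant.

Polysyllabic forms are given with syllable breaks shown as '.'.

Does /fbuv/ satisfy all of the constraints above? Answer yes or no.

/fbuv/ — violates constraint 2: syllable 1 coda contains /v/, which is not a licensed coda consonant → illicit

no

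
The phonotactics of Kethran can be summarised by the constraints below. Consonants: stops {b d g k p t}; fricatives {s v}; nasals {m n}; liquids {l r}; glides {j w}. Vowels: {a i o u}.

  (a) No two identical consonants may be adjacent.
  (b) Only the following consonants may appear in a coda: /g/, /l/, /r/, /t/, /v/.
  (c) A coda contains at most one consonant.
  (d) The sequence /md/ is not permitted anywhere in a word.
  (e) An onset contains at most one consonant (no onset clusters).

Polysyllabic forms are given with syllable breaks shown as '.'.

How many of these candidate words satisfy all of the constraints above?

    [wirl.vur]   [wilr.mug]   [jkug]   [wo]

[wirl.vur] — violates constraint (c): syllable 1 coda /rl/ has 2 consonants (> 1) → ill-formed
[wilr.mug] — violates constraint (c): syllable 1 coda /lr/ has 2 consonants (> 1) → ill-formed
[jkug] — violates constraint (e): syllable 1 onset /jk/ has 2 consonants (> 1) → ill-formed
[wo] — σ1 onset /w/, coda /∅/ ok → well-formed
Well-formed: [wo] → 1.

1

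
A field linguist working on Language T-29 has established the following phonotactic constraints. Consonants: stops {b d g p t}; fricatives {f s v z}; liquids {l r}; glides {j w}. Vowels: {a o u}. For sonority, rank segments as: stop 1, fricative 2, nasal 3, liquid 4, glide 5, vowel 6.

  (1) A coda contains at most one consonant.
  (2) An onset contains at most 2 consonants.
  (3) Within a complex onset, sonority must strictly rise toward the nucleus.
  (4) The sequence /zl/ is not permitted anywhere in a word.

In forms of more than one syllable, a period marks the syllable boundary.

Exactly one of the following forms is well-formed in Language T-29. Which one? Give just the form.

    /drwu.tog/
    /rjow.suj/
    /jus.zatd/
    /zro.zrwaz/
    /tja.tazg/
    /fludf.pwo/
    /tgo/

/rjow.suj/

/drwu.tog/ — violates constraint 2: syllable 1 onset /drw/ has 3 consonants (> 2) → ill-formed
/rjow.suj/ — σ1 onset /rj/ (4→5 rises), coda /w/ ok; σ2 onset /s/, coda /j/ ok → well-formed
/jus.zatd/ — violates constraint 1: syllable 2 coda /td/ has 2 consonants (> 1) → ill-formed
/zro.zrwaz/ — violates constraint 2: syllable 2 onset /zrw/ has 3 consonants (> 2) → ill-formed
/tja.tazg/ — violates constraint 1: syllable 2 coda /zg/ has 2 consonants (> 1) → ill-formed
/fludf.pwo/ — violates constraint 1: syllable 1 coda /df/ has 2 consonants (> 1) → ill-formed
/tgo/ — violates constraint 3: syllable 1 onset /tg/: /t/ (stop, 1) → /g/ (stop, 1) does not rise → ill-formed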